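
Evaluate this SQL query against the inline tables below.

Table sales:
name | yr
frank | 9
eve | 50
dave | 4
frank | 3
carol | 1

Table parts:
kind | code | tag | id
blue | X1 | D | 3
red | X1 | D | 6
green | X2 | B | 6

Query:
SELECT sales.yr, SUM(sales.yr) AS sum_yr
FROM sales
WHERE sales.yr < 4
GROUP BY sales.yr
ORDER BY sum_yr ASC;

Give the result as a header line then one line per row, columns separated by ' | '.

== RESULT ==
sales.yr | sum_yr
1 | 1
3 | 3

Derivation:
After WHERE (2 rows):
sales.name | sales.yr
frank | 3
carol | 1
After GROUP BY (2 rows):
sales.yr | sum_yr
3 | 3
1 | 1
After ORDER BY (2 rows):
sales.yr | sum_yr
1 | 1
3 | 3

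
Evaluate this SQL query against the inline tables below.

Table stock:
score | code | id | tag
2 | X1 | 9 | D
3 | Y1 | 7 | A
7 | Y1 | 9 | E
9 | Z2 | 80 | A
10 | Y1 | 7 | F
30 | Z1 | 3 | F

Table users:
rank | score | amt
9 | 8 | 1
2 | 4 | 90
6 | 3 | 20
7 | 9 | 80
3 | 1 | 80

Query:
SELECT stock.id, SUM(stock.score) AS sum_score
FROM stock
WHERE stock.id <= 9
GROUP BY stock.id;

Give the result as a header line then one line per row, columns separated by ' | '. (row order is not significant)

== RESULT ==
stock.id | sum_score
9 | 9
7 | 13
3 | 30

Derivation:
After WHERE (5 rows):
stock.score | stock.code | stock.id | stock.tag
2 | X1 | 9 | D
3 | Y1 | 7 | A
7 | Y1 | 9 | E
10 | Y1 | 7 | F
30 | Z1 | 3 | F
After GROUP BY (3 rows):
stock.id | sum_score
9 | 9
7 | 13
3 | 30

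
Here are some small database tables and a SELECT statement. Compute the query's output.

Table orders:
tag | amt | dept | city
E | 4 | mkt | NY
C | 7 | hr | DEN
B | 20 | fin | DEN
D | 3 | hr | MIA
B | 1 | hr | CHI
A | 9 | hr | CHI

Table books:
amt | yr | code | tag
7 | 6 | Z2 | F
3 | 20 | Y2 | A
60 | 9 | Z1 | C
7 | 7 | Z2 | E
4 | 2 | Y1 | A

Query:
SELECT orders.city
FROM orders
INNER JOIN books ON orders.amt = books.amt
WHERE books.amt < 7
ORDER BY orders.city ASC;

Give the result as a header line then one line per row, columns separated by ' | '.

== RESULT ==
orders.city
MIA
NY

Derivation:
After JOIN books (4 rows):
orders.tag | orders.amt | orders.dept | orders.city | books.amt | books.yr | books.code | books.tag
E | 4 | mkt | NY | 4 | 2 | Y1 | A
C | 7 | hr | DEN | 7 | 6 | Z2 | F
C | 7 | hr | DEN | 7 | 7 | Z2 | E
D | 3 | hr | MIA | 3 | 20 | Y2 | A
After WHERE (2 rows):
orders.tag | orders.amt | orders.dept | orders.city | books.amt | books.yr | books.code | books.tag
E | 4 | mkt | NY | 4 | 2 | Y1 | A
D | 3 | hr | MIA | 3 | 20 | Y2 | A
After SELECT (2 rows):
orders.city
NY
MIA
After ORDER BY (2 rows):
orders.city
MIA
NY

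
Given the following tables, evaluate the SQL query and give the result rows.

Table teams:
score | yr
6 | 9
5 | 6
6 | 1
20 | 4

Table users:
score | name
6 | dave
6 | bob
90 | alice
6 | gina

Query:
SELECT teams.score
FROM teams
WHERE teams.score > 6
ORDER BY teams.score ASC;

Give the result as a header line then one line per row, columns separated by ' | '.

== RESULT ==
teams.score
20

Derivation:
After WHERE (1 rows):
teams.score | teams.yr
20 | 4
After SELECT (1 rows):
teams.score
20
After ORDER BY (1 rows):
teams.score
20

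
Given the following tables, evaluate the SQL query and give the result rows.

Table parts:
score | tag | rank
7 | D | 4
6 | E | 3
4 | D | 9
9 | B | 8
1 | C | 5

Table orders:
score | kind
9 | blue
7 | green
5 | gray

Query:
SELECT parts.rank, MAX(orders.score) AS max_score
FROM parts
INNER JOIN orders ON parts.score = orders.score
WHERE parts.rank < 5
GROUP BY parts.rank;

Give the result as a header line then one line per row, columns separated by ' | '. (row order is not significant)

== RESULT ==
parts.rank | max_score
4 | 7

Derivation:
After JOIN orders (2 rows):
parts.score | parts.tag | parts.rank | orders.score | orders.kind
7 | D | 4 | 7 | green
9 | B | 8 | 9 | blue
After WHERE (1 rows):
parts.score | parts.tag | parts.rank | orders.score | orders.kind
7 | D | 4 | 7 | green
After GROUP BY (1 rows):
parts.rank | max_score
4 | 7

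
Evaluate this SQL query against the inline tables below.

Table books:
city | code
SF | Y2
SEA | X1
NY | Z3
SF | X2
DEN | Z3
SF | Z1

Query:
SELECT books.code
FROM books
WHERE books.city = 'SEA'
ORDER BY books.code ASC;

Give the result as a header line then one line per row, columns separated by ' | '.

== RESULT ==
books.code
X1

Derivation:
After WHERE (1 rows):
books.city | books.code
SEA | X1
After SELECT (1 rows):
books.code
X1
After ORDER BY (1 rows):
books.code
X1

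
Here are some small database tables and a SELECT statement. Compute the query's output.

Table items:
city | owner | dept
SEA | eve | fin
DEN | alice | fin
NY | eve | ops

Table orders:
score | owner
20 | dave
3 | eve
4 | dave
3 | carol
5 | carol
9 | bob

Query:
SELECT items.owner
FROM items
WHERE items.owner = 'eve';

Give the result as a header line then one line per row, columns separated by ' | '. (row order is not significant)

After WHERE (2 rows):
items.city | items.owner | items.dept
SEA | eve | fin
NY | eve | ops
After SELECT (2 rows):
items.owner
eve
eve

== RESULT ==
items.owner
eve
eve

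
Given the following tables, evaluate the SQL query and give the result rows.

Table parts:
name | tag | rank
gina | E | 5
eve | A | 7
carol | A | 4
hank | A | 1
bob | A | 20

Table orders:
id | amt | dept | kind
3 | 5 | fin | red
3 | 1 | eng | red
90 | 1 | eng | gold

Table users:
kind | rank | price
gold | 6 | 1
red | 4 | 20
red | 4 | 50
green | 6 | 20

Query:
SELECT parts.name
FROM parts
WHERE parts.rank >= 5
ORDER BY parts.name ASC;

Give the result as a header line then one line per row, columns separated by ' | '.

After WHERE (3 rows):
parts.name | parts.tag | parts.rank
gina | E | 5
eve | A | 7
bob | A | 20
After SELECT (3 rows):
parts.name
gina
eve
bob
After ORDER BY (3 rows):
parts.name
bob
eve
gina

== RESULT ==
parts.name
bob
eve
gina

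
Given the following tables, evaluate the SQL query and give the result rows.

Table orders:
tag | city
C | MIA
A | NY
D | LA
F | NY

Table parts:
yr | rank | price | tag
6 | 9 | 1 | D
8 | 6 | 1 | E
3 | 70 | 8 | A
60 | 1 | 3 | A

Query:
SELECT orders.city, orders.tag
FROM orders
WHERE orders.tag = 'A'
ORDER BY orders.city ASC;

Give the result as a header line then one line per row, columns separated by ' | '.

== RESULT ==
orders.city | orders.tag
NY | A

Derivation:
After WHERE (1 rows):
orders.tag | orders.city
A | NY
After SELECT (1 rows):
orders.city | orders.tag
NY | A
After ORDER BY (1 rows):
orders.city | orders.tag
NY | A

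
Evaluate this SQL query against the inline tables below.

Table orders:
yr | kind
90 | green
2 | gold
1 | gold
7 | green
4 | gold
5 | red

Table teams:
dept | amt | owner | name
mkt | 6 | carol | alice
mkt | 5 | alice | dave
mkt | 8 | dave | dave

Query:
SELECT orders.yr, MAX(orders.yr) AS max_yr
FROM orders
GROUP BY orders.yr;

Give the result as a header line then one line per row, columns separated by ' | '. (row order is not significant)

== RESULT ==
orders.yr | max_yr
90 | 90
2 | 2
1 | 1
7 | 7
4 | 4
5 | 5

Derivation:
After GROUP BY (6 rows):
orders.yr | max_yr
90 | 90
2 | 2
1 | 1
7 | 7
4 | 4
5 | 5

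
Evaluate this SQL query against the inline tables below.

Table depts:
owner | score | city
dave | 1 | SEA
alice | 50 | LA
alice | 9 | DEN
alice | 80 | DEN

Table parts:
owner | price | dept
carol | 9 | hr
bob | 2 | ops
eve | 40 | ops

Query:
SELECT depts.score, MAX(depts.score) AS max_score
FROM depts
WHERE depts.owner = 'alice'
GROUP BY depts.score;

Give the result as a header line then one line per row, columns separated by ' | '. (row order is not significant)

== RESULT ==
depts.score | max_score
50 | 50
9 | 9
80 | 80

Derivation:
After WHERE (3 rows):
depts.owner | depts.score | depts.city
alice | 50 | LA
alice | 9 | DEN
alice | 80 | DEN
After GROUP BY (3 rows):
depts.score | max_score
50 | 50
9 | 9
80 | 80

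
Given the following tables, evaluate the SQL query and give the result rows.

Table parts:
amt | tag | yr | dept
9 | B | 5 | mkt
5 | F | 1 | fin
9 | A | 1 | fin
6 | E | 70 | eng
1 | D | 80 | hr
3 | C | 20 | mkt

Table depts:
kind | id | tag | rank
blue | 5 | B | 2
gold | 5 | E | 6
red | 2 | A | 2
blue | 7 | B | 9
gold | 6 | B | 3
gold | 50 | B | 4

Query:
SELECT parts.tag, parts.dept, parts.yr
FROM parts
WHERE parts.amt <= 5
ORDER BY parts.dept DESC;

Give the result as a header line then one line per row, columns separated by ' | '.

== RESULT ==
parts.tag | parts.dept | parts.yr
C | mkt | 20
D | hr | 80
F | fin | 1

Derivation:
After WHERE (3 rows):
parts.amt | parts.tag | parts.yr | parts.dept
5 | F | 1 | fin
1 | D | 80 | hr
3 | C | 20 | mkt
After SELECT (3 rows):
parts.tag | parts.dept | parts.yr
F | fin | 1
D | hr | 80
C | mkt | 20
After ORDER BY (3 rows):
parts.tag | parts.dept | parts.yr
C | mkt | 20
D | hr | 80
F | fin | 1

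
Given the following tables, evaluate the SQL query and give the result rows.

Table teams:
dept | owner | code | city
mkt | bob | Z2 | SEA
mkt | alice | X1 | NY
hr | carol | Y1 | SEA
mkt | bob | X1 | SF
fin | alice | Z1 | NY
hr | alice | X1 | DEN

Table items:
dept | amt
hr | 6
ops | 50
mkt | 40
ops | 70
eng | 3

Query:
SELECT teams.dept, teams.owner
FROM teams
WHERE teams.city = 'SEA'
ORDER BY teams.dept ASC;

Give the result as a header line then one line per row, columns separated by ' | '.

After WHERE (2 rows):
teams.dept | teams.owner | teams.code | teams.city
mkt | bob | Z2 | SEA
hr | carol | Y1 | SEA
After SELECT (2 rows):
teams.dept | teams.owner
mkt | bob
hr | carol
After ORDER BY (2 rows):
teams.dept | teams.owner
hr | carol
mkt | bob

== RESULT ==
teams.dept | teams.owner
hr | carol
mkt | bob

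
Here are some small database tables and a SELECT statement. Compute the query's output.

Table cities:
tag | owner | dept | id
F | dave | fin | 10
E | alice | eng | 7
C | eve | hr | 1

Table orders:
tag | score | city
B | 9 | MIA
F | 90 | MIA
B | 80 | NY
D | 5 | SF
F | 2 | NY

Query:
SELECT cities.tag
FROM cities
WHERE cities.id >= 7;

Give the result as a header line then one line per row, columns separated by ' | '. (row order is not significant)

== RESULT ==
cities.tag
F
E

Derivation:
After WHERE (2 rows):
cities.tag | cities.owner | cities.dept | cities.id
F | dave | fin | 10
E | alice | eng | 7
After SELECT (2 rows):
cities.tag
F
E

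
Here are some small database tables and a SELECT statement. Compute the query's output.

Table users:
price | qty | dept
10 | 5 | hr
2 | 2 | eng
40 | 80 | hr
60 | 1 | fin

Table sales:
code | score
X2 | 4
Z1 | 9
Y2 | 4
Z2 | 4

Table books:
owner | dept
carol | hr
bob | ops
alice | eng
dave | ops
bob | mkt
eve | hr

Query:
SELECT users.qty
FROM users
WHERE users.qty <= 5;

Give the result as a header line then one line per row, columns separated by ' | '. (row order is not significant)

== RESULT ==
users.qty
5
2
1

Derivation:
After WHERE (3 rows):
users.price | users.qty | users.dept
10 | 5 | hr
2 | 2 | eng
60 | 1 | fin
After SELECT (3 rows):
users.qty
5
2
1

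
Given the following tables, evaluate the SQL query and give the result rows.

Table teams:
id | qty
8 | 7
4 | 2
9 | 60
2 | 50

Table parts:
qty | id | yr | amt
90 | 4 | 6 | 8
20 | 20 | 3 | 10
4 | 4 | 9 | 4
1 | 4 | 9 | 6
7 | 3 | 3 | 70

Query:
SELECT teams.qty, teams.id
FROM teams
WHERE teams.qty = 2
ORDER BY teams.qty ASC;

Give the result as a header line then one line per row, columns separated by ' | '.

== RESULT ==
teams.qty | teams.id
2 | 4

Derivation:
After WHERE (1 rows):
teams.id | teams.qty
4 | 2
After SELECT (1 rows):
teams.qty | teams.id
2 | 4
After ORDER BY (1 rows):
teams.qty | teams.id
2 | 4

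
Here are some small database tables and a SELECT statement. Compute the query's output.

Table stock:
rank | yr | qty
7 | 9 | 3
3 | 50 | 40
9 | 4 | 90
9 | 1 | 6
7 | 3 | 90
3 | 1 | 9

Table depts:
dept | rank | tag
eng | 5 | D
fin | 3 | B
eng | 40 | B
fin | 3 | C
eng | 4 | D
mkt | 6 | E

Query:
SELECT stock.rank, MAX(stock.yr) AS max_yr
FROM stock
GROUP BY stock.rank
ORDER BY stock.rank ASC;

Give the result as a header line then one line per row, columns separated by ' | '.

After GROUP BY (3 rows):
stock.rank | max_yr
7 | 9
3 | 50
9 | 4
After ORDER BY (3 rows):
stock.rank | max_yr
3 | 50
7 | 9
9 | 4

== RESULT ==
stock.rank | max_yr
3 | 50
7 | 9
9 | 4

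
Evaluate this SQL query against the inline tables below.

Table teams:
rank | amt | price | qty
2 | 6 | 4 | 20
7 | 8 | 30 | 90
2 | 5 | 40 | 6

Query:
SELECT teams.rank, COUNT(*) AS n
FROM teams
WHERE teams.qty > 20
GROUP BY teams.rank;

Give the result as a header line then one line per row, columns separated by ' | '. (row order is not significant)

After WHERE (1 rows):
teams.rank | teams.amt | teams.price | teams.qty
7 | 8 | 30 | 90
After GROUP BY (1 rows):
teams.rank | n
7 | 1

== RESULT ==
teams.rank | n
7 | 1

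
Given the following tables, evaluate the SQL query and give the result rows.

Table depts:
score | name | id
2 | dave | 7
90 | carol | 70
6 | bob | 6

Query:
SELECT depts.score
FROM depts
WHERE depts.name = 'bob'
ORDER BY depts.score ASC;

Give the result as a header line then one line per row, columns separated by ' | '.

After WHERE (1 rows):
depts.score | depts.name | depts.id
6 | bob | 6
After SELECT (1 rows):
depts.score
6
After ORDER BY (1 rows):
depts.score
6

== RESULT ==
depts.score
6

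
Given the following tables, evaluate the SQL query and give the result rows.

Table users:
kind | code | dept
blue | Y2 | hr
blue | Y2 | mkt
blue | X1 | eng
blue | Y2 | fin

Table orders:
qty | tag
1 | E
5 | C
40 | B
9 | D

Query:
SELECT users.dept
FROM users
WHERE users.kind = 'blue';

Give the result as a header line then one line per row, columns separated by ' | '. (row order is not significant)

== RESULT ==
users.dept
hr
mkt
eng
fin

Derivation:
After WHERE (4 rows):
users.kind | users.code | users.dept
blue | Y2 | hr
blue | Y2 | mkt
blue | X1 | eng
blue | Y2 | fin
After SELECT (4 rows):
users.dept
hr
mkt
eng
fin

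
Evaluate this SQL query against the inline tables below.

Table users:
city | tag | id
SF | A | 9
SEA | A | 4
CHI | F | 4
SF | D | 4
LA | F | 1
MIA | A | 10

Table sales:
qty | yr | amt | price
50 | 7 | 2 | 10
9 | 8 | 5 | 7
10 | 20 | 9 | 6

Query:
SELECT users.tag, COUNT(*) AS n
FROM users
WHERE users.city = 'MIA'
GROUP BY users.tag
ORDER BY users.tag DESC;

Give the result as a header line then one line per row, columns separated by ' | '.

== RESULT ==
users.tag | n
A | 1

Derivation:
After WHERE (1 rows):
users.city | users.tag | users.id
MIA | A | 10
After GROUP BY (1 rows):
users.tag | n
A | 1
After ORDER BY (1 rows):
users.tag | n
A | 1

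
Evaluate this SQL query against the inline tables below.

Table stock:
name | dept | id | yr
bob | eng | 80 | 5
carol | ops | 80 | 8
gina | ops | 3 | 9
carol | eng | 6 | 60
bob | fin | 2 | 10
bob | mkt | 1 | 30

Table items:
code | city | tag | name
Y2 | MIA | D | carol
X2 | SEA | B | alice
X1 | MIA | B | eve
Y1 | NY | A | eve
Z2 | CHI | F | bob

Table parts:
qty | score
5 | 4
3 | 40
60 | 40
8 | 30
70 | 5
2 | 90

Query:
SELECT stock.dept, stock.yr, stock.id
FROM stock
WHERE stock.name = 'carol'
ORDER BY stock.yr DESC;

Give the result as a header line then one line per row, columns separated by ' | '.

== RESULT ==
stock.dept | stock.yr | stock.id
eng | 60 | 6
ops | 8 | 80

Derivation:
After WHERE (2 rows):
stock.name | stock.dept | stock.id | stock.yr
carol | ops | 80 | 8
carol | eng | 6 | 60
After SELECT (2 rows):
stock.dept | stock.yr | stock.id
ops | 8 | 80
eng | 60 | 6
After ORDER BY (2 rows):
stock.dept | stock.yr | stock.id
eng | 60 | 6
ops | 8 | 80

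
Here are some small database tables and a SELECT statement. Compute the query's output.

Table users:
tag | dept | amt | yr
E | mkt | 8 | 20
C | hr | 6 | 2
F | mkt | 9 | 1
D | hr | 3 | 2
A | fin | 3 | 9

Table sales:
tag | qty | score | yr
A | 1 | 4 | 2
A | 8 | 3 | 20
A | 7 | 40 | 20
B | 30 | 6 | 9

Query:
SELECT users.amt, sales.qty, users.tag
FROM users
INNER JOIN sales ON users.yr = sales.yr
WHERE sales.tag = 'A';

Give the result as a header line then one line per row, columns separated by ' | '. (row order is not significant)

After JOIN sales (5 rows):
users.tag | users.dept | users.amt | users.yr | sales.tag | sales.qty | sales.score | sales.yr
E | mkt | 8 | 20 | A | 8 | 3 | 20
E | mkt | 8 | 20 | A | 7 | 40 | 20
C | hr | 6 | 2 | A | 1 | 4 | 2
D | hr | 3 | 2 | A | 1 | 4 | 2
A | fin | 3 | 9 | B | 30 | 6 | 9
After WHERE (4 rows):
users.tag | users.dept | users.amt | users.yr | sales.tag | sales.qty | sales.score | sales.yr
E | mkt | 8 | 20 | A | 8 | 3 | 20
E | mkt | 8 | 20 | A | 7 | 40 | 20
C | hr | 6 | 2 | A | 1 | 4 | 2
D | hr | 3 | 2 | A | 1 | 4 | 2
After SELECT (4 rows):
users.amt | sales.qty | users.tag
8 | 8 | E
8 | 7 | E
6 | 1 | C
3 | 1 | D

== RESULT ==
users.amt | sales.qty | users.tag
8 | 8 | E
8 | 7 | E
6 | 1 | C
3 | 1 | D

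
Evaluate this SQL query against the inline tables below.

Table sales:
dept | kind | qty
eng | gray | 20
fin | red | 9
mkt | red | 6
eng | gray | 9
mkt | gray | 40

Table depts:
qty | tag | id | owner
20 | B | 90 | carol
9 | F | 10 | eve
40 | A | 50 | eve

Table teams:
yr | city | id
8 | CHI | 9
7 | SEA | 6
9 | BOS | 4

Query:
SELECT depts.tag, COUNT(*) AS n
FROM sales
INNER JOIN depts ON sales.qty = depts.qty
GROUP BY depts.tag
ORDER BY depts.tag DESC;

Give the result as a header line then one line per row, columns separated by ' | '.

== RESULT ==
depts.tag | n
F | 2
B | 1
A | 1

Derivation:
After JOIN depts (4 rows):
sales.dept | sales.kind | sales.qty | depts.qty | depts.tag | depts.id | depts.owner
eng | gray | 20 | 20 | B | 90 | carol
fin | red | 9 | 9 | F | 10 | eve
eng | gray | 9 | 9 | F | 10 | eve
mkt | gray | 40 | 40 | A | 50 | eve
After GROUP BY (3 rows):
depts.tag | n
B | 1
F | 2
A | 1
After ORDER BY (3 rows):
depts.tag | n
F | 2
B | 1
A | 1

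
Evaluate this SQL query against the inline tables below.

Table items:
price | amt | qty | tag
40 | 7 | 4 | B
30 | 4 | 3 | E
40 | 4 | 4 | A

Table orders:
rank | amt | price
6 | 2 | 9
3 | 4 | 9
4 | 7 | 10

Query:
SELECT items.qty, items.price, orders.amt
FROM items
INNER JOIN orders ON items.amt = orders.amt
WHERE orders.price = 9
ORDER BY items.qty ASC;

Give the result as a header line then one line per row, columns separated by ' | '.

== RESULT ==
items.qty | items.price | orders.amt
3 | 30 | 4
4 | 40 | 4

Derivation:
After JOIN orders (3 rows):
items.price | items.amt | items.qty | items.tag | orders.rank | orders.amt | orders.price
40 | 7 | 4 | B | 4 | 7 | 10
30 | 4 | 3 | E | 3 | 4 | 9
40 | 4 | 4 | A | 3 | 4 | 9
After WHERE (2 rows):
items.price | items.amt | items.qty | items.tag | orders.rank | orders.amt | orders.price
30 | 4 | 3 | E | 3 | 4 | 9
40 | 4 | 4 | A | 3 | 4 | 9
After SELECT (2 rows):
items.qty | items.price | orders.amt
3 | 30 | 4
4 | 40 | 4
After ORDER BY (2 rows):
items.qty | items.price | orders.amt
3 | 30 | 4
4 | 40 | 4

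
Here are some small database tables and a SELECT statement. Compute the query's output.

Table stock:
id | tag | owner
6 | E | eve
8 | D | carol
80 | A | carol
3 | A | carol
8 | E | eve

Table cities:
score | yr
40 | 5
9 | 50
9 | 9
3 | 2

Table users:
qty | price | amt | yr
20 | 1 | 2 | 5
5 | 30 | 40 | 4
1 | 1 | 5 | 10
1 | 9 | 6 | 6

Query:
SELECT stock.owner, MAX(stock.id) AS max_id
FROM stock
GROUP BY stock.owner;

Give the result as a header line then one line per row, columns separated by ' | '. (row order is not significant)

== RESULT ==
stock.owner | max_id
eve | 8
carol | 80

Derivation:
After GROUP BY (2 rows):
stock.owner | max_id
eve | 8
carol | 80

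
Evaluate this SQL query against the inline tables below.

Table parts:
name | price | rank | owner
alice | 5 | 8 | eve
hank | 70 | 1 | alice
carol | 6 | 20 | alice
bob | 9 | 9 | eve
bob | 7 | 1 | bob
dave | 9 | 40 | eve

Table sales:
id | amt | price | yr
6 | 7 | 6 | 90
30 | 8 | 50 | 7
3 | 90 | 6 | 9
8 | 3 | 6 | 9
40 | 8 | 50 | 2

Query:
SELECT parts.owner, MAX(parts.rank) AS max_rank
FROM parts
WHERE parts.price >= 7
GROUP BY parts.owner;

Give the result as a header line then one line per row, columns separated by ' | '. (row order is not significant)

After WHERE (4 rows):
parts.name | parts.price | parts.rank | parts.owner
hank | 70 | 1 | alice
bob | 9 | 9 | eve
bob | 7 | 1 | bob
dave | 9 | 40 | eve
After GROUP BY (3 rows):
parts.owner | max_rank
alice | 1
eve | 40
bob | 1

== RESULT ==
parts.owner | max_rank
alice | 1
eve | 40
bob | 1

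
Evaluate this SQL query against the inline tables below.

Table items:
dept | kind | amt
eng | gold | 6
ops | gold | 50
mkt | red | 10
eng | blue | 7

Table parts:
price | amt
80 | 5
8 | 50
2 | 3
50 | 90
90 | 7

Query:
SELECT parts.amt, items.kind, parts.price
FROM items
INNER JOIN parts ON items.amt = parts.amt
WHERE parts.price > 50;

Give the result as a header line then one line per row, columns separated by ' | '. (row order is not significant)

== RESULT ==
parts.amt | items.kind | parts.price
7 | blue | 90

Derivation:
After JOIN parts (2 rows):
items.dept | items.kind | items.amt | parts.price | parts.amt
ops | gold | 50 | 8 | 50
eng | blue | 7 | 90 | 7
After WHERE (1 rows):
items.dept | items.kind | items.amt | parts.price | parts.amt
eng | blue | 7 | 90 | 7
After SELECT (1 rows):
parts.amt | items.kind | parts.price
7 | blue | 90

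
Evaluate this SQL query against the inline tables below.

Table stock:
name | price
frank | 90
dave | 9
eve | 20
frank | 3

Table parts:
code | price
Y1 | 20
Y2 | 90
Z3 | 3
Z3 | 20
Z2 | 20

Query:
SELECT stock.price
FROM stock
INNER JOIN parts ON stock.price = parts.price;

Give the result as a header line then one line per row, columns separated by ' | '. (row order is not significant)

== RESULT ==
stock.price
90
20
20
20
3

Derivation:
After JOIN parts (5 rows):
stock.name | stock.price | parts.code | parts.price
frank | 90 | Y2 | 90
eve | 20 | Y1 | 20
eve | 20 | Z3 | 20
eve | 20 | Z2 | 20
frank | 3 | Z3 | 3
After SELECT (5 rows):
stock.price
90
20
20
20
3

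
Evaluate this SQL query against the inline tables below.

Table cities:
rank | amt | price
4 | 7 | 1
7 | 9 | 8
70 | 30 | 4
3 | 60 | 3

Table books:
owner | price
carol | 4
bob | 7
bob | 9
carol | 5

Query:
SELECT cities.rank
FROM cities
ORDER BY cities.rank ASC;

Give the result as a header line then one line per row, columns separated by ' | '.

== RESULT ==
cities.rank
3
4
7
70

Derivation:
After SELECT (4 rows):
cities.rank
4
7
70
3
After ORDER BY (4 rows):
cities.rank
3
4
7
70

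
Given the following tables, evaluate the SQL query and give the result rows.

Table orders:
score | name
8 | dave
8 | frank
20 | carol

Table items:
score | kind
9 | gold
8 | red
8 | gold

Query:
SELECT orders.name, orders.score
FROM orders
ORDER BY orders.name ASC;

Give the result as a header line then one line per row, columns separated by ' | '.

== RESULT ==
orders.name | orders.score
carol | 20
dave | 8
frank | 8

Derivation:
After SELECT (3 rows):
orders.name | orders.score
dave | 8
frank | 8
carol | 20
After ORDER BY (3 rows):
orders.name | orders.score
carol | 20
dave | 8
frank | 8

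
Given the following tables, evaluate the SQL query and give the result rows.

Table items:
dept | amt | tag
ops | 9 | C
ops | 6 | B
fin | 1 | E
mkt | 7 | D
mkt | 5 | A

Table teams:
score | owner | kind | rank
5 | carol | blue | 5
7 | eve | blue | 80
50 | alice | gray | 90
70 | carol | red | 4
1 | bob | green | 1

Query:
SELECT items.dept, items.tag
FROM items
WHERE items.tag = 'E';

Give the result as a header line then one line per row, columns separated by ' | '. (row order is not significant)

== RESULT ==
items.dept | items.tag
fin | E

Derivation:
After WHERE (1 rows):
items.dept | items.amt | items.tag
fin | 1 | E
After SELECT (1 rows):
items.dept | items.tag
fin | E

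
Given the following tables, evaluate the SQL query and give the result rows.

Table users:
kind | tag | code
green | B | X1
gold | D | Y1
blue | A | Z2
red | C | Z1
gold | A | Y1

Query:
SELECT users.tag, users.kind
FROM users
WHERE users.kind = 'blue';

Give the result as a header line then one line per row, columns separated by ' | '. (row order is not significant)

== RESULT ==
users.tag | users.kind
A | blue

Derivation:
After WHERE (1 rows):
users.kind | users.tag | users.code
blue | A | Z2
After SELECT (1 rows):
users.tag | users.kind
A | blue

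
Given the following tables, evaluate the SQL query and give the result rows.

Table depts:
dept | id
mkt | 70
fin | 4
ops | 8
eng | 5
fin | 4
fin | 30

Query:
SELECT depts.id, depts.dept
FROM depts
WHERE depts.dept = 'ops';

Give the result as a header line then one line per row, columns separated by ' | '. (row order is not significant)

After WHERE (1 rows):
depts.dept | depts.id
ops | 8
After SELECT (1 rows):
depts.id | depts.dept
8 | ops

== RESULT ==
depts.id | depts.dept
8 | ops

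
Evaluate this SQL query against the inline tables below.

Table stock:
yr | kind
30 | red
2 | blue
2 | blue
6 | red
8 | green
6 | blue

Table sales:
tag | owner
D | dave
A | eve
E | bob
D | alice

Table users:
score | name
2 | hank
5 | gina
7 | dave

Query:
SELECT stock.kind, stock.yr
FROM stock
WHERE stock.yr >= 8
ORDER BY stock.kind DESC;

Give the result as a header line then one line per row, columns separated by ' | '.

After WHERE (2 rows):
stock.yr | stock.kind
30 | red
8 | green
After SELECT (2 rows):
stock.kind | stock.yr
red | 30
green | 8
After ORDER BY (2 rows):
stock.kind | stock.yr
red | 30
green | 8

== RESULT ==
stock.kind | stock.yr
red | 30
green | 8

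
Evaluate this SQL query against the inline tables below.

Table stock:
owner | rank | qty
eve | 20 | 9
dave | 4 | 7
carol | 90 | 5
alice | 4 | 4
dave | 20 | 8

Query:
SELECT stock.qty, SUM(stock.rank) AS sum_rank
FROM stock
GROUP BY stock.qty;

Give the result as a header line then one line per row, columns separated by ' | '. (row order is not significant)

After GROUP BY (5 rows):
stock.qty | sum_rank
9 | 20
7 | 4
5 | 90
4 | 4
8 | 20

== RESULT ==
stock.qty | sum_rank
9 | 20
7 | 4
5 | 90
4 | 4
8 | 20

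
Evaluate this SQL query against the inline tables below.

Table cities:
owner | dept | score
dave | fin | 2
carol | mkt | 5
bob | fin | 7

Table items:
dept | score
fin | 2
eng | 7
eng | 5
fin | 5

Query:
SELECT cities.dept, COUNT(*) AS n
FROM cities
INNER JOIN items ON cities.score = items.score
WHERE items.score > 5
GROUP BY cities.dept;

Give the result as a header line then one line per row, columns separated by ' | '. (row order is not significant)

After JOIN items (4 rows):
cities.owner | cities.dept | cities.score | items.dept | items.score
dave | fin | 2 | fin | 2
carol | mkt | 5 | eng | 5
carol | mkt | 5 | fin | 5
bob | fin | 7 | eng | 7
After WHERE (1 rows):
cities.owner | cities.dept | cities.score | items.dept | items.score
bob | fin | 7 | eng | 7
After GROUP BY (1 rows):
cities.dept | n
fin | 1

== RESULT ==
cities.dept | n
fin | 1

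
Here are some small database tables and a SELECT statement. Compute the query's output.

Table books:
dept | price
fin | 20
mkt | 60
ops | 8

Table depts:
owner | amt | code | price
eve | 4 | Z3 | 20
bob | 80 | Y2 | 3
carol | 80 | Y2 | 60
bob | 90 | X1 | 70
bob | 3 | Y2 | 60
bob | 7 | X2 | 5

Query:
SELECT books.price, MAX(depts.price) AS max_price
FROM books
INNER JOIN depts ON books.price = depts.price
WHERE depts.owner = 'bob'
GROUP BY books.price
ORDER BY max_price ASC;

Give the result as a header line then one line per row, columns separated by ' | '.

After JOIN depts (3 rows):
books.dept | books.price | depts.owner | depts.amt | depts.code | depts.price
fin | 20 | eve | 4 | Z3 | 20
mkt | 60 | carol | 80 | Y2 | 60
mkt | 60 | bob | 3 | Y2 | 60
After WHERE (1 rows):
books.dept | books.price | depts.owner | depts.amt | depts.code | depts.price
mkt | 60 | bob | 3 | Y2 | 60
After GROUP BY (1 rows):
books.price | max_price
60 | 60
After ORDER BY (1 rows):
books.price | max_price
60 | 60

== RESULT ==
books.price | max_price
60 | 60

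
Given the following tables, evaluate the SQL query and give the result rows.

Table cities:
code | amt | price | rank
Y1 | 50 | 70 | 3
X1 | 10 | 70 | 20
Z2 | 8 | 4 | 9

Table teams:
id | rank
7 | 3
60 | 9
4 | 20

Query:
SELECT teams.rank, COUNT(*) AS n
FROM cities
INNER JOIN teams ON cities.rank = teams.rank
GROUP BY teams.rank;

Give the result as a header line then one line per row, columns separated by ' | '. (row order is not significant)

After JOIN teams (3 rows):
cities.code | cities.amt | cities.price | cities.rank | teams.id | teams.rank
Y1 | 50 | 70 | 3 | 7 | 3
X1 | 10 | 70 | 20 | 4 | 20
Z2 | 8 | 4 | 9 | 60 | 9
After GROUP BY (3 rows):
teams.rank | n
3 | 1
20 | 1
9 | 1

== RESULT ==
teams.rank | n
3 | 1
20 | 1
9 | 1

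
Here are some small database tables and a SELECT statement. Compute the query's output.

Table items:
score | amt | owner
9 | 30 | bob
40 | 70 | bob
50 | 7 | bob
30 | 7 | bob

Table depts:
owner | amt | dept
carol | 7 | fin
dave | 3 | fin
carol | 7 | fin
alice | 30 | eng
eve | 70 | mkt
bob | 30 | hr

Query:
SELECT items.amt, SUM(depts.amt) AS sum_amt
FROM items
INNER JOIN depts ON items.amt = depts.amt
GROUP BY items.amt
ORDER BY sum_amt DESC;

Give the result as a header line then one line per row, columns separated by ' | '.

== RESULT ==
items.amt | sum_amt
70 | 70
30 | 60
7 | 28

Derivation:
After JOIN depts (7 rows):
items.score | items.amt | items.owner | depts.owner | depts.amt | depts.dept
9 | 30 | bob | alice | 30 | eng
9 | 30 | bob | bob | 30 | hr
40 | 70 | bob | eve | 70 | mkt
50 | 7 | bob | carol | 7 | fin
50 | 7 | bob | carol | 7 | fin
30 | 7 | bob | carol | 7 | fin
30 | 7 | bob | carol | 7 | fin
After GROUP BY (3 rows):
items.amt | sum_amt
30 | 60
70 | 70
7 | 28
After ORDER BY (3 rows):
items.amt | sum_amt
70 | 70
30 | 60
7 | 28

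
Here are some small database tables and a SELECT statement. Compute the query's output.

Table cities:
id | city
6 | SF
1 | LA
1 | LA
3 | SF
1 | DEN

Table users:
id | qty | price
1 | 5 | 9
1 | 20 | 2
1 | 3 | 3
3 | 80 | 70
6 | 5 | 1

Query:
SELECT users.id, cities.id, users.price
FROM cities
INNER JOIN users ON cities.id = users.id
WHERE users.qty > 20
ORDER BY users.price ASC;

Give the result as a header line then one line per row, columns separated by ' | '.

After JOIN users (11 rows):
cities.id | cities.city | users.id | users.qty | users.price
6 | SF | 6 | 5 | 1
1 | LA | 1 | 5 | 9
1 | LA | 1 | 20 | 2
1 | LA | 1 | 3 | 3
1 | LA | 1 | 5 | 9
1 | LA | 1 | 20 | 2
1 | LA | 1 | 3 | 3
3 | SF | 3 | 80 | 70
1 | DEN | 1 | 5 | 9
1 | DEN | 1 | 20 | 2
1 | DEN | 1 | 3 | 3
After WHERE (1 rows):
cities.id | cities.city | users.id | users.qty | users.price
3 | SF | 3 | 80 | 70
After SELECT (1 rows):
users.id | cities.id | users.price
3 | 3 | 70
After ORDER BY (1 rows):
users.id | cities.id | users.price
3 | 3 | 70

== RESULT ==
users.id | cities.id | users.price
3 | 3 | 70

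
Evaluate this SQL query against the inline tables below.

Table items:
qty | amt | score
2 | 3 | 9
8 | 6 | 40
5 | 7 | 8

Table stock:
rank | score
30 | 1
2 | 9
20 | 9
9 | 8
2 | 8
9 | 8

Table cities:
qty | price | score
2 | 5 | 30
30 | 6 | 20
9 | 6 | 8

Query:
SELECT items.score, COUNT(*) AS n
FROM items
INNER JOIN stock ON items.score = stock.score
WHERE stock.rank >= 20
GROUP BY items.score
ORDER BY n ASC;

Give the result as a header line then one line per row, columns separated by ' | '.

== RESULT ==
items.score | n
9 | 1

Derivation:
After JOIN stock (5 rows):
items.qty | items.amt | items.score | stock.rank | stock.score
2 | 3 | 9 | 2 | 9
2 | 3 | 9 | 20 | 9
5 | 7 | 8 | 9 | 8
5 | 7 | 8 | 2 | 8
5 | 7 | 8 | 9 | 8
After WHERE (1 rows):
items.qty | items.amt | items.score | stock.rank | stock.score
2 | 3 | 9 | 20 | 9
After GROUP BY (1 rows):
items.score | n
9 | 1
After ORDER BY (1 rows):
items.score | n
9 | 1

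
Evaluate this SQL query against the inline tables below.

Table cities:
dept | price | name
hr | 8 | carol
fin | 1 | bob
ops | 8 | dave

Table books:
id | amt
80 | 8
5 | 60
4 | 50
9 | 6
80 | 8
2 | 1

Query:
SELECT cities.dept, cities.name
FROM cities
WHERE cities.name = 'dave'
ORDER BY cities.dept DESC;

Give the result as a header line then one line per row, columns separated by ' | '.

== RESULT ==
cities.dept | cities.name
ops | dave

Derivation:
After WHERE (1 rows):
cities.dept | cities.price | cities.name
ops | 8 | dave
After SELECT (1 rows):
cities.dept | cities.name
ops | dave
After ORDER BY (1 rows):
cities.dept | cities.name
ops | dave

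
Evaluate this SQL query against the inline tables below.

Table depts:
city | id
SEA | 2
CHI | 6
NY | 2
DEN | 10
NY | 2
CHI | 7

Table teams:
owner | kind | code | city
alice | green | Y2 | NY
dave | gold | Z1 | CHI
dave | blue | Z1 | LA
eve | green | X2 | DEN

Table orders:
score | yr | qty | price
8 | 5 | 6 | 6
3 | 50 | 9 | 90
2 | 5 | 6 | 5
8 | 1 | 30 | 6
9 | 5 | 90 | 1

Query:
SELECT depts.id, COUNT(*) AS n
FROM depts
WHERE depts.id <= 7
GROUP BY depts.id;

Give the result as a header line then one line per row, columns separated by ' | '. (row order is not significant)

== RESULT ==
depts.id | n
2 | 3
6 | 1
7 | 1

Derivation:
After WHERE (5 rows):
depts.city | depts.id
SEA | 2
CHI | 6
NY | 2
NY | 2
CHI | 7
After GROUP BY (3 rows):
depts.id | n
2 | 3
6 | 1
7 | 1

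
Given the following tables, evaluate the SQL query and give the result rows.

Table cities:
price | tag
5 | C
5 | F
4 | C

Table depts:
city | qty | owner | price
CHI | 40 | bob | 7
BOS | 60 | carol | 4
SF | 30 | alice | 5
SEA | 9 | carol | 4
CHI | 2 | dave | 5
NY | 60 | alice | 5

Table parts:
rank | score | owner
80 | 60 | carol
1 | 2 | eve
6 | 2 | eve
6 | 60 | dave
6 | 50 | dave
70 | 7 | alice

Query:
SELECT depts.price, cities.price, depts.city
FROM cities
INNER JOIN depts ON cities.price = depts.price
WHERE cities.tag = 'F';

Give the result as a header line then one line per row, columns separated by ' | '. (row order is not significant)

After JOIN depts (8 rows):
cities.price | cities.tag | depts.city | depts.qty | depts.owner | depts.price
5 | C | SF | 30 | alice | 5
5 | C | CHI | 2 | dave | 5
5 | C | NY | 60 | alice | 5
5 | F | SF | 30 | alice | 5
5 | F | CHI | 2 | dave | 5
5 | F | NY | 60 | alice | 5
4 | C | BOS | 60 | carol | 4
4 | C | SEA | 9 | carol | 4
After WHERE (3 rows):
cities.price | cities.tag | depts.city | depts.qty | depts.owner | depts.price
5 | F | SF | 30 | alice | 5
5 | F | CHI | 2 | dave | 5
5 | F | NY | 60 | alice | 5
After SELECT (3 rows):
depts.price | cities.price | depts.city
5 | 5 | SF
5 | 5 | CHI
5 | 5 | NY

== RESULT ==
depts.price | cities.price | depts.city
5 | 5 | SF
5 | 5 | CHI
5 | 5 | NY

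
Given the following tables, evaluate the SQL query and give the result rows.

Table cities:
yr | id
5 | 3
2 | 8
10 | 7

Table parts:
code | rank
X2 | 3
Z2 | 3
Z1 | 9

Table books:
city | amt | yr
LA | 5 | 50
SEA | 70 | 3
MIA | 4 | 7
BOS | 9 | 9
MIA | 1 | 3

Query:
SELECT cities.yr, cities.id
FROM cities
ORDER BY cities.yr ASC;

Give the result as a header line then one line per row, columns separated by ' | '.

After SELECT (3 rows):
cities.yr | cities.id
5 | 3
2 | 8
10 | 7
After ORDER BY (3 rows):
cities.yr | cities.id
2 | 8
5 | 3
10 | 7

== RESULT ==
cities.yr | cities.id
2 | 8
5 | 3
10 | 7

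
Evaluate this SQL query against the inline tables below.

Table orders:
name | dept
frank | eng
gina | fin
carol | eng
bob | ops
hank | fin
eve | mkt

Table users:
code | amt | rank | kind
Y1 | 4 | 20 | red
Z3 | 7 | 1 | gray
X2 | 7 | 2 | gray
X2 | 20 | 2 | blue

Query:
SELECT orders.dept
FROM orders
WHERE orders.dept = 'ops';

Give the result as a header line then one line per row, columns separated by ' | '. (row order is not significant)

== RESULT ==
orders.dept
ops

Derivation:
After WHERE (1 rows):
orders.name | orders.dept
bob | ops
After SELECT (1 rows):
orders.dept
ops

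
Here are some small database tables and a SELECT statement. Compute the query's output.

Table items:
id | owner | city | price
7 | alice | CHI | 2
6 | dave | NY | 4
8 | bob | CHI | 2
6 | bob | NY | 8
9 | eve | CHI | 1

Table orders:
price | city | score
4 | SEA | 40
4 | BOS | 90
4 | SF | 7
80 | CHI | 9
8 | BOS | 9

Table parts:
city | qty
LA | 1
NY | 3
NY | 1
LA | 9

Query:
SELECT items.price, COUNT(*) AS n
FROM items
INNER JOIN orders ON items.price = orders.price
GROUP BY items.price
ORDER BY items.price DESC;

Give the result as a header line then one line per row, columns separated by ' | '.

== RESULT ==
items.price | n
8 | 1
4 | 3

Derivation:
After JOIN orders (4 rows):
items.id | items.owner | items.city | items.price | orders.price | orders.city | orders.score
6 | dave | NY | 4 | 4 | SEA | 40
6 | dave | NY | 4 | 4 | BOS | 90
6 | dave | NY | 4 | 4 | SF | 7
6 | bob | NY | 8 | 8 | BOS | 9
After GROUP BY (2 rows):
items.price | n
4 | 3
8 | 1
After ORDER BY (2 rows):
items.price | n
8 | 1
4 | 3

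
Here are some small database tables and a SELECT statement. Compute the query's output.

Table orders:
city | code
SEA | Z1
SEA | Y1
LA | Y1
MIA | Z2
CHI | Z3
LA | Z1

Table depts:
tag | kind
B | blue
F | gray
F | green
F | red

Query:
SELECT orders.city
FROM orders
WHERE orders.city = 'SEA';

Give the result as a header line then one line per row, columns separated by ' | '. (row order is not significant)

== RESULT ==
orders.city
SEA
SEA

Derivation:
After WHERE (2 rows):
orders.city | orders.code
SEA | Z1
SEA | Y1
After SELECT (2 rows):
orders.city
SEA
SEA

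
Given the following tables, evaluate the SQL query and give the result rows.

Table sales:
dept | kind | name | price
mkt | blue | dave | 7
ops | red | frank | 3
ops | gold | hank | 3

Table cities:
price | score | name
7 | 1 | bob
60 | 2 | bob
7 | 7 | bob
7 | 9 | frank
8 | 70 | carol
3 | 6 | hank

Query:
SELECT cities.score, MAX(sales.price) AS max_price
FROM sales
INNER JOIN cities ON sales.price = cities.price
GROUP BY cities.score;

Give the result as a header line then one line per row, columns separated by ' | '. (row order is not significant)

After JOIN cities (5 rows):
sales.dept | sales.kind | sales.name | sales.price | cities.price | cities.score | cities.name
mkt | blue | dave | 7 | 7 | 1 | bob
mkt | blue | dave | 7 | 7 | 7 | bob
mkt | blue | dave | 7 | 7 | 9 | frank
ops | red | frank | 3 | 3 | 6 | hank
ops | gold | hank | 3 | 3 | 6 | hank
After GROUP BY (4 rows):
cities.score | max_price
1 | 7
7 | 7
9 | 7
6 | 3

== RESULT ==
cities.score | max_price
1 | 7
7 | 7
9 | 7
6 | 3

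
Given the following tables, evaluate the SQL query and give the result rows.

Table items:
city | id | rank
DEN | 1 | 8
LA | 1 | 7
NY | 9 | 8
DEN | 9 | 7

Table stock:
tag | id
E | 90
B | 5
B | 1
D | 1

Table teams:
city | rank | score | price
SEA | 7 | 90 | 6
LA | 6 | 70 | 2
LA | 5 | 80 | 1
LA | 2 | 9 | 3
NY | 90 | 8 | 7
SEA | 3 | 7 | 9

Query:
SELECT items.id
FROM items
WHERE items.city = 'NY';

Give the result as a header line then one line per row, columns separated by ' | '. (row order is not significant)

After WHERE (1 rows):
items.city | items.id | items.rank
NY | 9 | 8
After SELECT (1 rows):
items.id
9

== RESULT ==
items.id
9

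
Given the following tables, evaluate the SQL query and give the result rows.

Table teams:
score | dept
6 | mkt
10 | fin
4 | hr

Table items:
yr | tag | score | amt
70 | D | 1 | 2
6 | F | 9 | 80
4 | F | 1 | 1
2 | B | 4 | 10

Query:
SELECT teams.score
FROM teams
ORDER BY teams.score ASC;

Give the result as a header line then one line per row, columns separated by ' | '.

After SELECT (3 rows):
teams.score
6
10
4
After ORDER BY (3 rows):
teams.score
4
6
10

== RESULT ==
teams.score
4
6
10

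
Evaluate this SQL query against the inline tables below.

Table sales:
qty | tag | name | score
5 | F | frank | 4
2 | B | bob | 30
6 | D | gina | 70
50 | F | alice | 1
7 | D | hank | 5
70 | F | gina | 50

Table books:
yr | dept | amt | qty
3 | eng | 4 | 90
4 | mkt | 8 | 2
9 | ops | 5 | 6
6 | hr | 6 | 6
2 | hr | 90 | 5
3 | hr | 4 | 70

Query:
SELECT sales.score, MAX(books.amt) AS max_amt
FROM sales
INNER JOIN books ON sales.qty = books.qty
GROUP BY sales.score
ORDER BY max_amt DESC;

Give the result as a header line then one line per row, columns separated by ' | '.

After JOIN books (5 rows):
sales.qty | sales.tag | sales.name | sales.score | books.yr | books.dept | books.amt | books.qty
5 | F | frank | 4 | 2 | hr | 90 | 5
2 | B | bob | 30 | 4 | mkt | 8 | 2
6 | D | gina | 70 | 9 | ops | 5 | 6
6 | D | gina | 70 | 6 | hr | 6 | 6
70 | F | gina | 50 | 3 | hr | 4 | 70
After GROUP BY (4 rows):
sales.score | max_amt
4 | 90
30 | 8
70 | 6
50 | 4
After ORDER BY (4 rows):
sales.score | max_amt
4 | 90
30 | 8
70 | 6
50 | 4

== RESULT ==
sales.score | max_amt
4 | 90
30 | 8
70 | 6
50 | 4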